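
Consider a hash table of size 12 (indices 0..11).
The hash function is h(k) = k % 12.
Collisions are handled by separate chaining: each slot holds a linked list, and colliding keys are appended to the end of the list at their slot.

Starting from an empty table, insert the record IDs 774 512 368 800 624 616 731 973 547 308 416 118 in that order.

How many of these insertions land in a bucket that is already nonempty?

774 → bucket 6
512 → bucket 8
368 → bucket 8 (collision)
800 → bucket 8 (collision)
624 → bucket 0
616 → bucket 4
731 → bucket 11
973 → bucket 1
547 → bucket 7
308 → bucket 8 (collision)
416 → bucket 8 (collision)
118 → bucket 10
Final buckets:
0: 624
1: 973
2: -
3: -
4: 616
5: -
6: 774
7: 547
8: 512 -> 368 -> 800 -> 308 -> 416
9: -
10: 118
11: 731

4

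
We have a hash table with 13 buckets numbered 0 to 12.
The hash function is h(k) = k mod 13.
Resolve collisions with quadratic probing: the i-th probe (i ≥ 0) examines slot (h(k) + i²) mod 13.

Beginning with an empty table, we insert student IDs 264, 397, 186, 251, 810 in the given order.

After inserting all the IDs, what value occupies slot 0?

810

264 hashes to 4; slot 4 is free => place at 4.
397 hashes to 7; slot 7 is free => place at 7.
186 hashes to 4; 4 taken => place at 5.
251 hashes to 4; 4,5 taken => place at 8.
810 hashes to 4; 4,5,8 taken => place at 0.
Table: [810, -, -, -, 264, 186, -, 397, 251, -, -, -, -]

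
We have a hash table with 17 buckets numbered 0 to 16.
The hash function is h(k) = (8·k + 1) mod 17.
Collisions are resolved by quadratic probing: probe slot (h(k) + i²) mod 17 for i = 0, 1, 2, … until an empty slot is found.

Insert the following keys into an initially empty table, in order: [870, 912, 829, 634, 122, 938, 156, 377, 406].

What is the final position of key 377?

Insert 870: h=8, slot 8 empty => index 8.
Insert 912: h=4, slot 4 empty => index 4.
Insert 829: h=3, slot 3 empty => index 3.
Insert 634: h=7, slot 7 empty => index 7.
Insert 122: h=8, slot 8 occupied => index 9.
Insert 938: h=8, slots 8,9 occupied => index 12.
Insert 156: h=8, slots 8,9,12 occupied => index 0.
Insert 377: h=8, slots 8,9,12,0,7 occupied => index 16.
Insert 406: h=2, slot 2 empty => index 2.
Table: [156, -, 406, 829, 912, -, -, 634, 870, 122, -, -, 938, -, -, -, 377]

16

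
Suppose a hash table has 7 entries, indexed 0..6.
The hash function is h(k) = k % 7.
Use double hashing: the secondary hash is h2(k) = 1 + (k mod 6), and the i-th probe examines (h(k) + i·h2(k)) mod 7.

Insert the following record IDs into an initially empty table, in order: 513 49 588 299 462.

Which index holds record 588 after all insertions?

1

Insert 513: h=2, slot 2 empty => index 2.
Insert 49: h=0, slot 0 empty => index 0.
Insert 588: h=0, h2=1, slot 0 occupied => index 1.
Insert 299: h=5, slot 5 empty => index 5.
Insert 462: h=0, h2=1, slots 0,1,2 occupied => index 3.
Table: [49, 588, 513, 462, ., 299, .]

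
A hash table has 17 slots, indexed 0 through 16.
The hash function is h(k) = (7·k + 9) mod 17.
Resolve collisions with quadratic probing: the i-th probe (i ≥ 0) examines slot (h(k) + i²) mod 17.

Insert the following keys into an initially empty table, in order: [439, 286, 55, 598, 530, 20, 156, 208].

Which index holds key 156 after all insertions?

439: h=5 -> slot 5
286: h=5, probe 5,6 -> slot 6
55: h=3 -> slot 3
598: h=13 -> slot 13
530: h=13, probe 13,14 -> slot 14
20: h=13, probe 13,14,0 -> slot 0
156: h=13, probe 13,14,0,5,12 -> slot 12
208: h=3, probe 3,4 -> slot 4
Table: [20, _, _, 55, 208, 439, 286, _, _, _, _, _, 156, 598, 530, _, _]

12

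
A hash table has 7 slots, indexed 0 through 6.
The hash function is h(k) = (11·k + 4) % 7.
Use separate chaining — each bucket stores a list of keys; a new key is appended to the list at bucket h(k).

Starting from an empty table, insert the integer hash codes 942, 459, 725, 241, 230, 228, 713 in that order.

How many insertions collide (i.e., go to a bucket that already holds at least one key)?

Insert 942: h=6, bucket 6 empty -> new chain.
Insert 459: h=6, bucket 6 nonempty -> append to chain.
Insert 725: h=6, bucket 6 nonempty -> append to chain.
Insert 241: h=2, bucket 2 empty -> new chain.
Insert 230: h=0, bucket 0 empty -> new chain.
Insert 228: h=6, bucket 6 nonempty -> append to chain.
Insert 713: h=0, bucket 0 nonempty -> append to chain.
Final buckets:
0: 230 -> 713
1: _
2: 241
3: _
4: _
5: _
6: 942 -> 459 -> 725 -> 228

4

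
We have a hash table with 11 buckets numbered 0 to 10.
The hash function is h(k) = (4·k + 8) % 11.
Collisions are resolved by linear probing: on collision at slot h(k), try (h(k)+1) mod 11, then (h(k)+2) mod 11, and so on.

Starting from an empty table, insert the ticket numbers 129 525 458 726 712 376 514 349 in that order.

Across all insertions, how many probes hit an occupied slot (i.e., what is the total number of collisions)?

14

Insert 129: h=7, slot 7 empty → index 7.
Insert 525: h=7, slot 7 occupied → index 8.
Insert 458: h=3, slot 3 empty → index 3.
Insert 726: h=8, slot 8 occupied → index 9.
Insert 712: h=7, slots 7,8,9 occupied → index 10.
Insert 376: h=5, slot 5 empty → index 5.
Insert 514: h=7, slots 7,8,9,10 occupied → index 0.
Insert 349: h=7, slots 7,8,9,10,0 occupied → index 1.
Table: [514, 349, —, 458, —, 376, —, 129, 525, 726, 712]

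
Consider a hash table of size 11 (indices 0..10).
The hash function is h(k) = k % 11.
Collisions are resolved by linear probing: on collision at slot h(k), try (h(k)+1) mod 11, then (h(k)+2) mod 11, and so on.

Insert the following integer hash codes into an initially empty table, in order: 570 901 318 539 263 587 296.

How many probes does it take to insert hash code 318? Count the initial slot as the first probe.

2

570 hashes to 9; slot 9 is free → place at 9.
901 hashes to 10; slot 10 is free → place at 10.
318 hashes to 10; 10 taken → place at 0.
539 hashes to 0; 0 taken → place at 1.
263 hashes to 10; 10,0,1 taken → place at 2.
587 hashes to 4; slot 4 is free → place at 4.
296 hashes to 10; 10,0,1,2 taken → place at 3.
Table: [318, 539, 263, 296, 587, -, -, -, -, 570, 901]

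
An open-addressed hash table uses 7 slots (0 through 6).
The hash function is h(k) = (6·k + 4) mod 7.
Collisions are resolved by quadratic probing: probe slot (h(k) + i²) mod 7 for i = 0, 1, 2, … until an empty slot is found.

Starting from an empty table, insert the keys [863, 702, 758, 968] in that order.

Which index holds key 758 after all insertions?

6

863 hashes to 2; slot 2 is free => place at 2.
702 hashes to 2; 2 taken => place at 3.
758 hashes to 2; 2,3 taken => place at 6.
968 hashes to 2; 2,3,6 taken => place at 4.
Table: [∅, ∅, 863, 702, 968, ∅, 758]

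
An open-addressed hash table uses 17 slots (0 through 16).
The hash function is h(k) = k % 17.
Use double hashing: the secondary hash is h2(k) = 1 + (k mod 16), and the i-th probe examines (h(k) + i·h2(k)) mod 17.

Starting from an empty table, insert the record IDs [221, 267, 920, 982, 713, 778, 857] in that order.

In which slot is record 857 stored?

10

221 hashes to 0; slot 0 is free => place at 0.
267 hashes to 12; slot 12 is free => place at 12.
920 hashes to 2; slot 2 is free => place at 2.
982 hashes to 13; slot 13 is free => place at 13.
713 hashes to 16; slot 16 is free => place at 16.
778 hashes to 13, h2=11; 13 taken => place at 7.
857 hashes to 7, h2=10; 7,0 taken => place at 10.
Table: [221, ∅, 920, ∅, ∅, ∅, ∅, 778, ∅, ∅, 857, ∅, 267, 982, ∅, ∅, 713]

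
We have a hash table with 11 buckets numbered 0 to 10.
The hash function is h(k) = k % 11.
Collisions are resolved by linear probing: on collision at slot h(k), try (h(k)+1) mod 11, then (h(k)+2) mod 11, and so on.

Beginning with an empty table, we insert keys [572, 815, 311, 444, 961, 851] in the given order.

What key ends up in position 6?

572: h=0 => slot 0
815: h=1 => slot 1
311: h=3 => slot 3
444: h=4 => slot 4
961: h=4, probe 4,5 => slot 5
851: h=4, probe 4,5,6 => slot 6
Table: [572, 815, ., 311, 444, 961, 851, ., ., ., .]

851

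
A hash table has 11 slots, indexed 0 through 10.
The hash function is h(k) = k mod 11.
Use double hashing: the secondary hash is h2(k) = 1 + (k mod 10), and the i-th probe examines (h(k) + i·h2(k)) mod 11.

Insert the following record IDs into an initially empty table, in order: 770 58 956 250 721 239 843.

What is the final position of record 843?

4

770 hashes to 0; slot 0 is free => place at 0.
58 hashes to 3; slot 3 is free => place at 3.
956 hashes to 10; slot 10 is free => place at 10.
250 hashes to 8; slot 8 is free => place at 8.
721 hashes to 6; slot 6 is free => place at 6.
239 hashes to 8, h2=10; 8 taken => place at 7.
843 hashes to 7, h2=4; 7,0 taken => place at 4.
Table: [770, ., ., 58, 843, ., 721, 239, 250, ., 956]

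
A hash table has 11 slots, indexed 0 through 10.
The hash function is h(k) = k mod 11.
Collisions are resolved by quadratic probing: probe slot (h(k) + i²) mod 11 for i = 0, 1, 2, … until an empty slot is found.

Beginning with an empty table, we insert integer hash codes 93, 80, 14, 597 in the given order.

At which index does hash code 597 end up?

7

93 hashes to 5; slot 5 is free → place at 5.
80 hashes to 3; slot 3 is free → place at 3.
14 hashes to 3; 3 taken → place at 4.
597 hashes to 3; 3,4 taken → place at 7.
Table: [—, —, —, 80, 14, 93, —, 597, —, —, —]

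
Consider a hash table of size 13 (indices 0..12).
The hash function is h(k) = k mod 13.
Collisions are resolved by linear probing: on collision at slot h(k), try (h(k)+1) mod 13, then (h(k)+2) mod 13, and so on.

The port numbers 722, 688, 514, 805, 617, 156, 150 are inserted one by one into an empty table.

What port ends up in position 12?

722 hashes to 7; slot 7 is free -> place at 7.
688 hashes to 12; slot 12 is free -> place at 12.
514 hashes to 7; 7 taken -> place at 8.
805 hashes to 12; 12 taken -> place at 0.
617 hashes to 6; slot 6 is free -> place at 6.
156 hashes to 0; 0 taken -> place at 1.
150 hashes to 7; 7,8 taken -> place at 9.
Table: [805, 156, -, -, -, -, 617, 722, 514, 150, -, -, 688]

688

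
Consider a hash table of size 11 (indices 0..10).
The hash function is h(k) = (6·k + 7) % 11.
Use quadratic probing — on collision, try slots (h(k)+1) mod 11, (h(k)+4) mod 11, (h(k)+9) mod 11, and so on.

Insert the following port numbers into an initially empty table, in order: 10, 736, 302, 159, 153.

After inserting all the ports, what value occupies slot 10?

10 hashes to 1; slot 1 is free → place at 1.
736 hashes to 1; 1 taken → place at 2.
302 hashes to 4; slot 4 is free → place at 4.
159 hashes to 4; 4 taken → place at 5.
153 hashes to 1; 1,2,5 taken → place at 10.
Table: [∅, 10, 736, ∅, 302, 159, ∅, ∅, ∅, ∅, 153]

153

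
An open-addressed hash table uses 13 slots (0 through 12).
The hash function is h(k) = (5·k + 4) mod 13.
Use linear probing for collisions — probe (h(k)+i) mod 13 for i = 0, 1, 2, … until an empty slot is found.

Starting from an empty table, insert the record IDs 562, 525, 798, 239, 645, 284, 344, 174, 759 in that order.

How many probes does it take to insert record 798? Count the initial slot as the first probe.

562: h=6 => slot 6
525: h=3 => slot 3
798: h=3, probe 3,4 => slot 4
239: h=3, probe 3,4,5 => slot 5
645: h=5, probe 5,6,7 => slot 7
284: h=7, probe 7,8 => slot 8
344: h=8, probe 8,9 => slot 9
174: h=3, probe 3,4,5,6,7,8,9,10 => slot 10
759: h=3, probe 3,4,5,6,7,8,9,10,11 => slot 11
Table: [—, —, —, 525, 798, 239, 562, 645, 284, 344, 174, 759, —]

2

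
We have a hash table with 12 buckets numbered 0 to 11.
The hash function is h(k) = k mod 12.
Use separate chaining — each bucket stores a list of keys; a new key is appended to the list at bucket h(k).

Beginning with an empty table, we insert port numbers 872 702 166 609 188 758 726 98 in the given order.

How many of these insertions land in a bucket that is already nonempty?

3

Insert 872: h=8, bucket 8 empty -> new chain.
Insert 702: h=6, bucket 6 empty -> new chain.
Insert 166: h=10, bucket 10 empty -> new chain.
Insert 609: h=9, bucket 9 empty -> new chain.
Insert 188: h=8, bucket 8 nonempty -> append to chain.
Insert 758: h=2, bucket 2 empty -> new chain.
Insert 726: h=6, bucket 6 nonempty -> append to chain.
Insert 98: h=2, bucket 2 nonempty -> append to chain.
Final buckets:
0: .
1: .
2: 758 -> 98
3: .
4: .
5: .
6: 702 -> 726
7: .
8: 872 -> 188
9: 609
10: 166
11: .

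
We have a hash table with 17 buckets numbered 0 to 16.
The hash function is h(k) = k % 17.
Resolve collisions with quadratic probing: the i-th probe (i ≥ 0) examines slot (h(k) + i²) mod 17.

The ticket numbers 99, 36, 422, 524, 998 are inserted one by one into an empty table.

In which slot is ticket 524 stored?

1

99: h=14 → slot 14
36: h=2 → slot 2
422: h=14, probe 14,15 → slot 15
524: h=14, probe 14,15,1 → slot 1
998: h=12 → slot 12
Table: [-, 524, 36, -, -, -, -, -, -, -, -, -, 998, -, 99, 422, -]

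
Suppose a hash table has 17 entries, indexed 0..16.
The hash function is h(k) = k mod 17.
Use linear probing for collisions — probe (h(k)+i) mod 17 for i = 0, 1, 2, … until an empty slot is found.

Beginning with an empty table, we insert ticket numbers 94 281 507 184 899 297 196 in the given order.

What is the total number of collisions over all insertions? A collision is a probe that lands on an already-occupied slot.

5

Insert 94: h=9, slot 9 empty -> index 9.
Insert 281: h=9, slot 9 occupied -> index 10.
Insert 507: h=14, slot 14 empty -> index 14.
Insert 184: h=14, slot 14 occupied -> index 15.
Insert 899: h=15, slot 15 occupied -> index 16.
Insert 297: h=8, slot 8 empty -> index 8.
Insert 196: h=9, slots 9,10 occupied -> index 11.
Table: [-, -, -, -, -, -, -, -, 297, 94, 281, 196, -, -, 507, 184, 899]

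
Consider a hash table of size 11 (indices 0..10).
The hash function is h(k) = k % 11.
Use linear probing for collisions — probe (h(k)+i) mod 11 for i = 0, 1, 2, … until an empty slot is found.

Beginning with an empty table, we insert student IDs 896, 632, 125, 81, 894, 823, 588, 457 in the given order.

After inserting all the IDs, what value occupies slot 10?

Insert 896: h=5, slot 5 empty → index 5.
Insert 632: h=5, slot 5 occupied → index 6.
Insert 125: h=4, slot 4 empty → index 4.
Insert 81: h=4, slots 4,5,6 occupied → index 7.
Insert 894: h=3, slot 3 empty → index 3.
Insert 823: h=9, slot 9 empty → index 9.
Insert 588: h=5, slots 5,6,7 occupied → index 8.
Insert 457: h=6, slots 6,7,8,9 occupied → index 10.
Table: [—, —, —, 894, 125, 896, 632, 81, 588, 823, 457]

457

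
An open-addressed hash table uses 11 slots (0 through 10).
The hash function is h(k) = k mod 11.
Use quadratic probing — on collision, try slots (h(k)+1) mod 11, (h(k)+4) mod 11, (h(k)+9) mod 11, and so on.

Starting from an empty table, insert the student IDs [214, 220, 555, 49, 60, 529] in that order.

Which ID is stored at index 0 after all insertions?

214: h=5 => slot 5
220: h=0 => slot 0
555: h=5, probe 5,6 => slot 6
49: h=5, probe 5,6,9 => slot 9
60: h=5, probe 5,6,9,3 => slot 3
529: h=1 => slot 1
Table: [220, 529, —, 60, —, 214, 555, —, —, 49, —]

220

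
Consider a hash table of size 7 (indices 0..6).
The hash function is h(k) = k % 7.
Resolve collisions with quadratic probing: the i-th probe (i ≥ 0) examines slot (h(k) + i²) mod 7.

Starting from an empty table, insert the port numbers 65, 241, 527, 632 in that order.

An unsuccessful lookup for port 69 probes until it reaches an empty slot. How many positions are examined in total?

2

65 hashes to 2; slot 2 is free -> place at 2.
241 hashes to 3; slot 3 is free -> place at 3.
527 hashes to 2; 2,3 taken -> place at 6.
632 hashes to 2; 2,3,6 taken -> place at 4.
Table: [∅, ∅, 65, 241, 632, ∅, 527]
Lookup 69: h=6, probe 6,0 → slot 0 empty, not found.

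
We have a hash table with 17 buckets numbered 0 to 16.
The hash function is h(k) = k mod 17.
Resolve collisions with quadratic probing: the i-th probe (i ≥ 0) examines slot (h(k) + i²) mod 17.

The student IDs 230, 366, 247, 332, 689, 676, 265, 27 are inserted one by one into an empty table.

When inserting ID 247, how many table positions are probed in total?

230 hashes to 9; slot 9 is free -> place at 9.
366 hashes to 9; 9 taken -> place at 10.
247 hashes to 9; 9,10 taken -> place at 13.
332 hashes to 9; 9,10,13 taken -> place at 1.
689 hashes to 9; 9,10,13,1 taken -> place at 8.
676 hashes to 13; 13 taken -> place at 14.
265 hashes to 10; 10 taken -> place at 11.
27 hashes to 10; 10,11,14 taken -> place at 2.
Table: [-, 332, 27, -, -, -, -, -, 689, 230, 366, 265, -, 247, 676, -, -]

3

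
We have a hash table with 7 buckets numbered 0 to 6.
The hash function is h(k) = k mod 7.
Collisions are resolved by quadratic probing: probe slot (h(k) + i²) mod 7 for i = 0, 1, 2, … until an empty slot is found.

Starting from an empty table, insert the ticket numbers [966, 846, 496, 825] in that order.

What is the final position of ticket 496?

Insert 966: h=0, slot 0 empty -> index 0.
Insert 846: h=6, slot 6 empty -> index 6.
Insert 496: h=6, slots 6,0 occupied -> index 3.
Insert 825: h=6, slots 6,0,3 occupied -> index 1.
Table: [966, 825, ∅, 496, ∅, ∅, 846]

3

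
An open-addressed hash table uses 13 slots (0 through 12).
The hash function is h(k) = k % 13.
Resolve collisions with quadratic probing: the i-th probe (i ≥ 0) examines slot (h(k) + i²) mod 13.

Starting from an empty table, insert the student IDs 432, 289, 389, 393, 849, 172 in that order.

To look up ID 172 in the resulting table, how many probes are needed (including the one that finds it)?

Insert 432: h=3, slot 3 empty -> index 3.
Insert 289: h=3, slot 3 occupied -> index 4.
Insert 389: h=12, slot 12 empty -> index 12.
Insert 393: h=3, slots 3,4 occupied -> index 7.
Insert 849: h=4, slot 4 occupied -> index 5.
Insert 172: h=3, slots 3,4,7,12 occupied -> index 6.
Table: [-, -, -, 432, 289, 849, 172, 393, -, -, -, -, 389]
Lookup 172: h=3, probe 3,4,7,12,6 → found at 6.

5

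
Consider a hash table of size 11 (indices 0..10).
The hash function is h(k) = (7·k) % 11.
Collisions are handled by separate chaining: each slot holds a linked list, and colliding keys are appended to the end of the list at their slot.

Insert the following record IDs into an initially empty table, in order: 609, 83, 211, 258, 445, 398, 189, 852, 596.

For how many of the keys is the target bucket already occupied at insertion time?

5

Insert 609: h=6, bucket 6 empty → new chain.
Insert 83: h=9, bucket 9 empty → new chain.
Insert 211: h=3, bucket 3 empty → new chain.
Insert 258: h=2, bucket 2 empty → new chain.
Insert 445: h=2, bucket 2 nonempty → append to chain.
Insert 398: h=3, bucket 3 nonempty → append to chain.
Insert 189: h=3, bucket 3 nonempty → append to chain.
Insert 852: h=2, bucket 2 nonempty → append to chain.
Insert 596: h=3, bucket 3 nonempty → append to chain.
Final buckets:
0: —
1: —
2: 258 -> 445 -> 852
3: 211 -> 398 -> 189 -> 596
4: —
5: —
6: 609
7: —
8: —
9: 83
10: —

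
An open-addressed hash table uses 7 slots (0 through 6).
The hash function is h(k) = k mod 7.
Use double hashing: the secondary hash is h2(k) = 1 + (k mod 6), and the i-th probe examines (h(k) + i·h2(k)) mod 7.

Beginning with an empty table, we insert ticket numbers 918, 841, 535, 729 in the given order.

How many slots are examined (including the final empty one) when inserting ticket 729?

3

Insert 918: h=1, slot 1 empty => index 1.
Insert 841: h=1, h2=2, slot 1 occupied => index 3.
Insert 535: h=3, h2=2, slot 3 occupied => index 5.
Insert 729: h=1, h2=4, slots 1,5 occupied => index 2.
Table: [-, 918, 729, 841, -, 535, -]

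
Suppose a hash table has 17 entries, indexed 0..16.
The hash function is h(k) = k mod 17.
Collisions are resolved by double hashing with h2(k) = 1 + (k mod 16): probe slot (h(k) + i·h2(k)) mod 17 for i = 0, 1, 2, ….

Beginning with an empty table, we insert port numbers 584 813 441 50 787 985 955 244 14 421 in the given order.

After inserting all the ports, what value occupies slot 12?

584: h=6 → slot 6
813: h=14 → slot 14
441: h=16 → slot 16
50: h=16, h2=3, probe 16,2 → slot 2
787: h=5 → slot 5
985: h=16, h2=10, probe 16,9 → slot 9
955: h=3 → slot 3
244: h=6, h2=5, probe 6,11 → slot 11
14: h=14, h2=15, probe 14,12 → slot 12
421: h=13 → slot 13
Table: [., ., 50, 955, ., 787, 584, ., ., 985, ., 244, 14, 421, 813, ., 441]

14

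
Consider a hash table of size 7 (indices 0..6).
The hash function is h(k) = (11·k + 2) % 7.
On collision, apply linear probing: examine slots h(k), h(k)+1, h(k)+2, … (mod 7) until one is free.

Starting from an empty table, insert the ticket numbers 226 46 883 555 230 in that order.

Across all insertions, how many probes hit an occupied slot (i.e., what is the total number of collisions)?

4

Insert 226: h=3, slot 3 empty -> index 3.
Insert 46: h=4, slot 4 empty -> index 4.
Insert 883: h=6, slot 6 empty -> index 6.
Insert 555: h=3, slots 3,4 occupied -> index 5.
Insert 230: h=5, slots 5,6 occupied -> index 0.
Table: [230, ., ., 226, 46, 555, 883]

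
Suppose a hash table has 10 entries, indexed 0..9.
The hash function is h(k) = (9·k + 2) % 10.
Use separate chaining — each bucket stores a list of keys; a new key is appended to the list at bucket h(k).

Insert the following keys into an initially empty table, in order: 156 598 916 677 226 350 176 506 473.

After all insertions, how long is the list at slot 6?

5

Insert 156: h=6, bucket 6 empty → new chain.
Insert 598: h=4, bucket 4 empty → new chain.
Insert 916: h=6, bucket 6 nonempty → append to chain.
Insert 677: h=5, bucket 5 empty → new chain.
Insert 226: h=6, bucket 6 nonempty → append to chain.
Insert 350: h=2, bucket 2 empty → new chain.
Insert 176: h=6, bucket 6 nonempty → append to chain.
Insert 506: h=6, bucket 6 nonempty → append to chain.
Insert 473: h=9, bucket 9 empty → new chain.
Final buckets:
0: —
1: —
2: 350
3: —
4: 598
5: 677
6: 156 -> 916 -> 226 -> 176 -> 506
7: —
8: —
9: 473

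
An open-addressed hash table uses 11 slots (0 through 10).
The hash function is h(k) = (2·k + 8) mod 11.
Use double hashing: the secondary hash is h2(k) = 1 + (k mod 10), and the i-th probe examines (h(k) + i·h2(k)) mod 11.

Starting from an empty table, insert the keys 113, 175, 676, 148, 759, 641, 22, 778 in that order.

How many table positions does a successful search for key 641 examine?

113 hashes to 3; slot 3 is free -> place at 3.
175 hashes to 6; slot 6 is free -> place at 6.
676 hashes to 7; slot 7 is free -> place at 7.
148 hashes to 7, h2=9; 7 taken -> place at 5.
759 hashes to 8; slot 8 is free -> place at 8.
641 hashes to 3, h2=2; 3,5,7 taken -> place at 9.
22 hashes to 8, h2=3; 8 taken -> place at 0.
778 hashes to 2; slot 2 is free -> place at 2.
Table: [22, _, 778, 113, _, 148, 175, 676, 759, 641, _]
Lookup 641: h=3, h2=2, probe 3,5,7,9 → found at 9.

4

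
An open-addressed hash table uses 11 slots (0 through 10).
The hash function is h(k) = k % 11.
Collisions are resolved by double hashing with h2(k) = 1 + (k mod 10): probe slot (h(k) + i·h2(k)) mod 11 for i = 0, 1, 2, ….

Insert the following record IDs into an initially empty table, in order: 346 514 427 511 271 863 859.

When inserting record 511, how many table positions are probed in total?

346 hashes to 5; slot 5 is free → place at 5.
514 hashes to 8; slot 8 is free → place at 8.
427 hashes to 9; slot 9 is free → place at 9.
511 hashes to 5, h2=2; 5 taken → place at 7.
271 hashes to 7, h2=2; 7,9 taken → place at 0.
863 hashes to 5, h2=4; 5,9 taken → place at 2.
859 hashes to 1; slot 1 is free → place at 1.
Table: [271, 859, 863, ., ., 346, ., 511, 514, 427, .]

2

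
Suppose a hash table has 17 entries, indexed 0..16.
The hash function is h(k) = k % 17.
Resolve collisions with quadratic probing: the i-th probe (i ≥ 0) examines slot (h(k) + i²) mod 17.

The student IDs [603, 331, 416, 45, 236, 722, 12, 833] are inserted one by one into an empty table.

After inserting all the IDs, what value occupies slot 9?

331

Insert 603: h=8, slot 8 empty => index 8.
Insert 331: h=8, slot 8 occupied => index 9.
Insert 416: h=8, slots 8,9 occupied => index 12.
Insert 45: h=11, slot 11 empty => index 11.
Insert 236: h=15, slot 15 empty => index 15.
Insert 722: h=8, slots 8,9,12 occupied => index 0.
Insert 12: h=12, slot 12 occupied => index 13.
Insert 833: h=0, slot 0 occupied => index 1.
Table: [722, 833, ∅, ∅, ∅, ∅, ∅, ∅, 603, 331, ∅, 45, 416, 12, ∅, 236, ∅]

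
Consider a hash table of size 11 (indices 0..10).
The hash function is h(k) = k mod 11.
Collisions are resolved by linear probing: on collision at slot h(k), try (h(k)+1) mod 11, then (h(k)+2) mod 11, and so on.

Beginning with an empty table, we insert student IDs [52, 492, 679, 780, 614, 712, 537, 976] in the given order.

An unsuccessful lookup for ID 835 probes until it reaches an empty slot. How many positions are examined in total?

52 hashes to 8; slot 8 is free => place at 8.
492 hashes to 8; 8 taken => place at 9.
679 hashes to 8; 8,9 taken => place at 10.
780 hashes to 10; 10 taken => place at 0.
614 hashes to 9; 9,10,0 taken => place at 1.
712 hashes to 8; 8,9,10,0,1 taken => place at 2.
537 hashes to 9; 9,10,0,1,2 taken => place at 3.
976 hashes to 8; 8,9,10,0,1,2,3 taken => place at 4.
Table: [780, 614, 712, 537, 976, -, -, -, 52, 492, 679]
Lookup 835: h=10, probe 10,0,1,2,3,4,5 → slot 5 empty, not found.

7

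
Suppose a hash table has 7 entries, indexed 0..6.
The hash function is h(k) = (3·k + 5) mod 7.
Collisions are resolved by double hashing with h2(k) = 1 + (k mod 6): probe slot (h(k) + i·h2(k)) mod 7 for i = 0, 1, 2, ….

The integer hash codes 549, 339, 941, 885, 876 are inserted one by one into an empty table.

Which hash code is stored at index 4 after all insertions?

339

Insert 549: h=0, slot 0 empty => index 0.
Insert 339: h=0, h2=4, slot 0 occupied => index 4.
Insert 941: h=0, h2=6, slot 0 occupied => index 6.
Insert 885: h=0, h2=4, slots 0,4 occupied => index 1.
Insert 876: h=1, h2=1, slot 1 occupied => index 2.
Table: [549, 885, 876, -, 339, -, 941]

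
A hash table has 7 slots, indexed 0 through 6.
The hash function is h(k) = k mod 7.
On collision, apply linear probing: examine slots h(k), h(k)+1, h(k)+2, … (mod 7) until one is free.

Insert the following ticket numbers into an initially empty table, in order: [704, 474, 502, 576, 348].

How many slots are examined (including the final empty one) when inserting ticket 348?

704 hashes to 4; slot 4 is free => place at 4.
474 hashes to 5; slot 5 is free => place at 5.
502 hashes to 5; 5 taken => place at 6.
576 hashes to 2; slot 2 is free => place at 2.
348 hashes to 5; 5,6 taken => place at 0.
Table: [348, —, 576, —, 704, 474, 502]

3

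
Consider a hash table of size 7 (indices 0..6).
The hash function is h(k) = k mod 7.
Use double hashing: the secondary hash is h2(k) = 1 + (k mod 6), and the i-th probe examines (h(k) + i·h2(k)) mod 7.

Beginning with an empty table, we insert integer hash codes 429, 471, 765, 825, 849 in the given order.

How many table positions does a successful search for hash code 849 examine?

5

429 hashes to 2; slot 2 is free → place at 2.
471 hashes to 2, h2=4; 2 taken → place at 6.
765 hashes to 2, h2=4; 2,6 taken → place at 3.
825 hashes to 6, h2=4; 6,3 taken → place at 0.
849 hashes to 2, h2=4; 2,6,3,0 taken → place at 4.
Table: [825, —, 429, 765, 849, —, 471]
Lookup 849: h=2, h2=4, probe 2,6,3,0,4 → found at 4.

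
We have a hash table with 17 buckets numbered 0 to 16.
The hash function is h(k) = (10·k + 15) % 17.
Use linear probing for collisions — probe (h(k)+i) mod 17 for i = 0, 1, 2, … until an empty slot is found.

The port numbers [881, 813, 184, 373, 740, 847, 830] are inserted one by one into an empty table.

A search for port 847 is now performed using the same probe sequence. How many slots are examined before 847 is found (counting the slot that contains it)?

881: h=2 → slot 2
813: h=2, probe 2,3 → slot 3
184: h=2, probe 2,3,4 → slot 4
373: h=5 → slot 5
740: h=3, probe 3,4,5,6 → slot 6
847: h=2, probe 2,3,4,5,6,7 → slot 7
830: h=2, probe 2,3,4,5,6,7,8 → slot 8
Table: [—, —, 881, 813, 184, 373, 740, 847, 830, —, —, —, —, —, —, —, —]
Lookup 847: h=2, probe 2,3,4,5,6,7 → found at 7.

6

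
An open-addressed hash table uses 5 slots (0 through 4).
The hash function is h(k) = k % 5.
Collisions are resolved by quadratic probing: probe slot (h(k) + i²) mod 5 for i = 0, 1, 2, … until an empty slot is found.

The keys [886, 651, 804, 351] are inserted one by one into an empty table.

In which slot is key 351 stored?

0

Insert 886: h=1, slot 1 empty -> index 1.
Insert 651: h=1, slot 1 occupied -> index 2.
Insert 804: h=4, slot 4 empty -> index 4.
Insert 351: h=1, slots 1,2 occupied -> index 0.
Table: [351, 886, 651, ., 804]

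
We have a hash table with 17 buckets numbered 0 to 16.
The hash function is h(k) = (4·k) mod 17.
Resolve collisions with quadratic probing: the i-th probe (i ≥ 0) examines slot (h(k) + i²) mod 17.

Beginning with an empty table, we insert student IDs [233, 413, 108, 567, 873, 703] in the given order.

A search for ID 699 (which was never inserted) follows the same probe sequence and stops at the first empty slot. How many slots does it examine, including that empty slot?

Insert 233: h=14, slot 14 empty => index 14.
Insert 413: h=3, slot 3 empty => index 3.
Insert 108: h=7, slot 7 empty => index 7.
Insert 567: h=7, slot 7 occupied => index 8.
Insert 873: h=7, slots 7,8 occupied => index 11.
Insert 703: h=7, slots 7,8,11 occupied => index 16.
Table: [-, -, -, 413, -, -, -, 108, 567, -, -, 873, -, -, 233, -, 703]
Lookup 699: h=8, probe 8,9 → slot 9 empty, not found.

2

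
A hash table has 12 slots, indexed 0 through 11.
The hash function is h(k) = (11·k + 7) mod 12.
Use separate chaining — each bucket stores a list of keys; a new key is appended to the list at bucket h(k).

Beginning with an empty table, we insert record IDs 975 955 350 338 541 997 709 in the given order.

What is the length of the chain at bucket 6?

3

Insert 975: h=4, bucket 4 empty → new chain.
Insert 955: h=0, bucket 0 empty → new chain.
Insert 350: h=5, bucket 5 empty → new chain.
Insert 338: h=5, bucket 5 nonempty → append to chain.
Insert 541: h=6, bucket 6 empty → new chain.
Insert 997: h=6, bucket 6 nonempty → append to chain.
Insert 709: h=6, bucket 6 nonempty → append to chain.
Final buckets:
0: 955
1: .
2: .
3: .
4: 975
5: 350 -> 338
6: 541 -> 997 -> 709
7: .
8: .
9: .
10: .
11: .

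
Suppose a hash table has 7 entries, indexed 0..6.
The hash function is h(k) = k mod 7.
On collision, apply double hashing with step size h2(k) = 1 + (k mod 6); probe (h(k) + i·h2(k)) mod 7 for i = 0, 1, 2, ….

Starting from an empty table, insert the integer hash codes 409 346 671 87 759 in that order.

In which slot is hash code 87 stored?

0

409 hashes to 3; slot 3 is free -> place at 3.
346 hashes to 3, h2=5; 3 taken -> place at 1.
671 hashes to 6; slot 6 is free -> place at 6.
87 hashes to 3, h2=4; 3 taken -> place at 0.
759 hashes to 3, h2=4; 3,0 taken -> place at 4.
Table: [87, 346, _, 409, 759, _, 671]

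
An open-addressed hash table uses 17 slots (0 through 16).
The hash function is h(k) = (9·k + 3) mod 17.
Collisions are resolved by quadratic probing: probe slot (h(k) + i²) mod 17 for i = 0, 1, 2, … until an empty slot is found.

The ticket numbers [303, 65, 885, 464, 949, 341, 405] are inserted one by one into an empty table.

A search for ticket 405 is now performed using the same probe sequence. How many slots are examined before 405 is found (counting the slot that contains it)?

5

Insert 303: h=10, slot 10 empty → index 10.
Insert 65: h=10, slot 10 occupied → index 11.
Insert 885: h=12, slot 12 empty → index 12.
Insert 464: h=14, slot 14 empty → index 14.
Insert 949: h=10, slots 10,11,14 occupied → index 2.
Insert 341: h=12, slot 12 occupied → index 13.
Insert 405: h=10, slots 10,11,14,2 occupied → index 9.
Table: [—, —, 949, —, —, —, —, —, —, 405, 303, 65, 885, 341, 464, —, —]
Lookup 405: h=10, probe 10,11,14,2,9 → found at 9.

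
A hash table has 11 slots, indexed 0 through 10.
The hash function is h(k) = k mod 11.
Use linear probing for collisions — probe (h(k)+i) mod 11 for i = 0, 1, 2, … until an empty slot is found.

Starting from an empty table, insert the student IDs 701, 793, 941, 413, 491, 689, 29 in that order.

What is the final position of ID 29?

0

701: h=8 => slot 8
793: h=1 => slot 1
941: h=6 => slot 6
413: h=6, probe 6,7 => slot 7
491: h=7, probe 7,8,9 => slot 9
689: h=7, probe 7,8,9,10 => slot 10
29: h=7, probe 7,8,9,10,0 => slot 0
Table: [29, 793, ., ., ., ., 941, 413, 701, 491, 689]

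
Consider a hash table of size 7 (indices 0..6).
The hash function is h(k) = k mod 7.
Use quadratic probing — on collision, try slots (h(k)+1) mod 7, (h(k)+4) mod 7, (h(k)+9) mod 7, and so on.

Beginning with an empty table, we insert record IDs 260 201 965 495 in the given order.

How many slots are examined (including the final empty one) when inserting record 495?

Insert 260: h=1, slot 1 empty -> index 1.
Insert 201: h=5, slot 5 empty -> index 5.
Insert 965: h=6, slot 6 empty -> index 6.
Insert 495: h=5, slots 5,6 occupied -> index 2.
Table: [_, 260, 495, _, _, 201, 965]

3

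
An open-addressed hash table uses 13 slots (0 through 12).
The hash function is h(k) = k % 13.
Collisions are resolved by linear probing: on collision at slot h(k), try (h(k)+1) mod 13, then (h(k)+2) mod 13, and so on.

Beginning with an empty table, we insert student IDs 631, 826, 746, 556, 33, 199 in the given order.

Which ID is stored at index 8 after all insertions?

Insert 631: h=7, slot 7 empty -> index 7.
Insert 826: h=7, slot 7 occupied -> index 8.
Insert 746: h=5, slot 5 empty -> index 5.
Insert 556: h=10, slot 10 empty -> index 10.
Insert 33: h=7, slots 7,8 occupied -> index 9.
Insert 199: h=4, slot 4 empty -> index 4.
Table: [∅, ∅, ∅, ∅, 199, 746, ∅, 631, 826, 33, 556, ∅, ∅]

826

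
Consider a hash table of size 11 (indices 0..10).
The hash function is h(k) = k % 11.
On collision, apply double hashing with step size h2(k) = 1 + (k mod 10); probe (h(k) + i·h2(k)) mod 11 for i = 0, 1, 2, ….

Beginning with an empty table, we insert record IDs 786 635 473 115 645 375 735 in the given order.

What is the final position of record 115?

6

786 hashes to 5; slot 5 is free -> place at 5.
635 hashes to 8; slot 8 is free -> place at 8.
473 hashes to 0; slot 0 is free -> place at 0.
115 hashes to 5, h2=6; 5,0 taken -> place at 6.
645 hashes to 7; slot 7 is free -> place at 7.
375 hashes to 1; slot 1 is free -> place at 1.
735 hashes to 9; slot 9 is free -> place at 9.
Table: [473, 375, ∅, ∅, ∅, 786, 115, 645, 635, 735, ∅]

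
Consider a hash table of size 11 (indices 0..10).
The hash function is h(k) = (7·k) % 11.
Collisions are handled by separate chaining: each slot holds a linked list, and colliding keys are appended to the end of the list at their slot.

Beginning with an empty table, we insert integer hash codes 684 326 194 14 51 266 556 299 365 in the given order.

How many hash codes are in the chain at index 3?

4

684 → bucket 3
326 → bucket 5
194 → bucket 5 (collision)
14 → bucket 10
51 → bucket 5 (collision)
266 → bucket 3 (collision)
556 → bucket 9
299 → bucket 3 (collision)
365 → bucket 3 (collision)
Final buckets:
0: .
1: .
2: .
3: 684 -> 266 -> 299 -> 365
4: .
5: 326 -> 194 -> 51
6: .
7: .
8: .
9: 556
10: 14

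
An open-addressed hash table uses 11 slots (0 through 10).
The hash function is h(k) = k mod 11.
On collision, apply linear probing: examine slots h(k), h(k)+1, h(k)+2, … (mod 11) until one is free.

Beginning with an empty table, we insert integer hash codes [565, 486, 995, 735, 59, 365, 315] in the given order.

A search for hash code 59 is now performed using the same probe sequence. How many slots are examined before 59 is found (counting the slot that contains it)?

3

Insert 565: h=4, slot 4 empty => index 4.
Insert 486: h=2, slot 2 empty => index 2.
Insert 995: h=5, slot 5 empty => index 5.
Insert 735: h=9, slot 9 empty => index 9.
Insert 59: h=4, slots 4,5 occupied => index 6.
Insert 365: h=2, slot 2 occupied => index 3.
Insert 315: h=7, slot 7 empty => index 7.
Table: [_, _, 486, 365, 565, 995, 59, 315, _, 735, _]
Lookup 59: h=4, probe 4,5,6 → found at 6.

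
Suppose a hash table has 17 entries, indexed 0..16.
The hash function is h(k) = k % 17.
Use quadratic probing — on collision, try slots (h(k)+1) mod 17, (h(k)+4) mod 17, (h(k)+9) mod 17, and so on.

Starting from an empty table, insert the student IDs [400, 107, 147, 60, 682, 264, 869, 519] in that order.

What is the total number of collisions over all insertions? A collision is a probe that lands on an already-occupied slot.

7

Insert 400: h=9, slot 9 empty → index 9.
Insert 107: h=5, slot 5 empty → index 5.
Insert 147: h=11, slot 11 empty → index 11.
Insert 60: h=9, slot 9 occupied → index 10.
Insert 682: h=2, slot 2 empty → index 2.
Insert 264: h=9, slots 9,10 occupied → index 13.
Insert 869: h=2, slot 2 occupied → index 3.
Insert 519: h=9, slots 9,10,13 occupied → index 1.
Table: [_, 519, 682, 869, _, 107, _, _, _, 400, 60, 147, _, 264, _, _, _]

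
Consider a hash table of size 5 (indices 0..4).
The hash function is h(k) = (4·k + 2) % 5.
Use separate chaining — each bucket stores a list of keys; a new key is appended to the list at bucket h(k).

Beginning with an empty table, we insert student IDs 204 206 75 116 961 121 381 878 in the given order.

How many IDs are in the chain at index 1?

204 → bucket 3
206 → bucket 1
75 → bucket 2
116 → bucket 1 (collision)
961 → bucket 1 (collision)
121 → bucket 1 (collision)
381 → bucket 1 (collision)
878 → bucket 4
Final buckets:
0: .
1: 206 -> 116 -> 961 -> 121 -> 381
2: 75
3: 204
4: 878

5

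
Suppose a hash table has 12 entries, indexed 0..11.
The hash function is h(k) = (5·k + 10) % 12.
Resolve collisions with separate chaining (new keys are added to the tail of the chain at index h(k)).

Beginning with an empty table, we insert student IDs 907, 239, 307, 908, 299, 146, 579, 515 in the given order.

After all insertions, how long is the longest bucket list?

3

Insert 907: h=9, bucket 9 empty → new chain.
Insert 239: h=5, bucket 5 empty → new chain.
Insert 307: h=9, bucket 9 nonempty → append to chain.
Insert 908: h=2, bucket 2 empty → new chain.
Insert 299: h=5, bucket 5 nonempty → append to chain.
Insert 146: h=8, bucket 8 empty → new chain.
Insert 579: h=1, bucket 1 empty → new chain.
Insert 515: h=5, bucket 5 nonempty → append to chain.
Final buckets:
0: .
1: 579
2: 908
3: .
4: .
5: 239 -> 299 -> 515
6: .
7: .
8: 146
9: 907 -> 307
10: .
11: .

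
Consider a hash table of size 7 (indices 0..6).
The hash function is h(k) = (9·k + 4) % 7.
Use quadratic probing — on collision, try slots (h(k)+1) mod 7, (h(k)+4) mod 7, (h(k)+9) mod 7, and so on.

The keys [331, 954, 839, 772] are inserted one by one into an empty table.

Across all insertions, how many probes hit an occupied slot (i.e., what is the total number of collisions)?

331 hashes to 1; slot 1 is free => place at 1.
954 hashes to 1; 1 taken => place at 2.
839 hashes to 2; 2 taken => place at 3.
772 hashes to 1; 1,2 taken => place at 5.
Table: [-, 331, 954, 839, -, 772, -]

4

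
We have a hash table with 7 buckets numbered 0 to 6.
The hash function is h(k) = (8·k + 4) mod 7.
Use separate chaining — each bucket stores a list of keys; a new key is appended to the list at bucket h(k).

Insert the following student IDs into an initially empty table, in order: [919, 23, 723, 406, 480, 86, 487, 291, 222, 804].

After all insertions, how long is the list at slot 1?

919 -> bucket 6
23 -> bucket 6 (collision)
723 -> bucket 6 (collision)
406 -> bucket 4
480 -> bucket 1
86 -> bucket 6 (collision)
487 -> bucket 1 (collision)
291 -> bucket 1 (collision)
222 -> bucket 2
804 -> bucket 3
Final buckets:
0: —
1: 480 -> 487 -> 291
2: 222
3: 804
4: 406
5: —
6: 919 -> 23 -> 723 -> 86

3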